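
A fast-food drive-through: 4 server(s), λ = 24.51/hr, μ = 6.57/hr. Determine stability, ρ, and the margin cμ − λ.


Total capacity cμ = 4·6.57 = 26.28/hr
ρ = λ/(cμ) = 24.51/26.28 = 0.9326
Stable ⇔ ρ < 1: YES
Spare capacity = cμ − λ = 26.28 − 24.51 = 1.77/hr

Final: ρ = 0.9326; stable; margin = 1.77/hr


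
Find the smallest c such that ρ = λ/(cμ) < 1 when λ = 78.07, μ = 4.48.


Stability requires cμ > λ ⇔ c > λ/μ.
λ/μ = 78.07/4.48 = 17.4263
Minimum integer c = ⌊17.4263⌋ + 1 = 18
Check: 18·4.48 = 80.64 > 78.07, while 17·4.48 = 76.16 ≤ 78.07

Final: 18 servers


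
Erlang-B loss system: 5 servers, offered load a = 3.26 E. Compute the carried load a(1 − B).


B(5,3.26) = 0.132700 (Erlang-B)
Carried load = a(1 − B) = 3.26·(1 − 0.132700) = 3.26·0.867300 = 2.8274 E

Final: 2.8274 Erlangs


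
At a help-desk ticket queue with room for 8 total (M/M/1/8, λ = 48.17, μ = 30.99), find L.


ρ = 48.17/30.99 = 1.5544
L = ρ[1 − (K+1)ρ^K + Kρ^(K+1)] / [(1−ρ)(1−ρ^(K+1))]
Numerator: 1.5544·(1 − 9·34.075368 + 8·52.965812) = 183.490824
Denominator: (-0.5544)·(-51.965812) = 28.808411
L = 183.490824/28.808411 = 6.3693

Final: 6.3693


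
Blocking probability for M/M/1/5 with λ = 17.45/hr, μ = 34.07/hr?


ρ = λ/μ = 17.45/34.07 = 0.5122
P_K = (1−ρ)ρ^K/(1−ρ^(K+1)) = (0.4878·0.035247)/(1 − 0.018053)
= 0.017194/0.981947 = 0.017510

Final: 0.017510


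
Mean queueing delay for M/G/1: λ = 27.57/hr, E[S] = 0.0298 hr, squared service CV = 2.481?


ρ = λ·E[S] = 27.57·0.0298 = 0.8216
E[S²] = E[S]²(1+C_s²) = 0.0298²·(1+2.481) = 0.003091
Wq = λ·E[S²]/(2(1−ρ)) = 27.57·0.003091/(2·0.1784) = 0.23884 hr

Final: 0.23884 hr


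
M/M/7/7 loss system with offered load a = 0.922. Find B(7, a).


B(c,a) = (a^c/c!) / Σ_{k=0}^{c} a^k/k!
a^7/7! = 0.0001124
Σ terms (k=0..7): 1.00000 + 0.92200 + 0.42504 + 0.13063 + 0.03011 + 0.005552 + 0.0008532 + 0.0001124 = 2.514300
B = 0.0001124/2.514300 = 0.00004470

Final: 0.00004470


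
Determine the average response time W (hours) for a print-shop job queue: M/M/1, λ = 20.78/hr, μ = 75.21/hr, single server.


W = 1/(μ−λ) = 1/(75.21 − 20.78) = 1/54.43 = 0.01837 hr

Final: 0.01837 hr


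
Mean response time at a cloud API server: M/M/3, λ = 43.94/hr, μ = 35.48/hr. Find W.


a = 1.2384; ρ = 0.4128; P₀ = 0.282131
Lq = P₀·a^c·ρ/(c!(1−ρ)²) = 0.10694
Wq = Lq/λ = 0.10694/43.94 = 0.002434 hr
W = Wq + 1/μ = 0.002434 + 0.02818 = 0.03062 hr

Final: 0.03062 hr


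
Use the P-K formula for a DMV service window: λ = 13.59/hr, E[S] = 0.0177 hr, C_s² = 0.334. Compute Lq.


ρ = λ·E[S] = 13.59·0.0177 = 0.2405
Lq = ρ²(1+C_s²)/(2(1−ρ)) = 0.05786·(1+0.334)/(2·0.7595)
= 0.05786·1.3340/1.5189 = 0.05082

Final: 0.05082


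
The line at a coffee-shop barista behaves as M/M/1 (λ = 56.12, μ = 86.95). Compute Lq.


ρ = 56.12/86.95 = 0.6454
Lq = ρ²/(1−ρ) = 0.4166/0.3546 = 1.1749

Final: 1.1749


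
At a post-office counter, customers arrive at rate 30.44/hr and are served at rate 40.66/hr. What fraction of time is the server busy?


ρ = λ/μ = 30.44/40.66 = 0.7486

Final: 0.7486


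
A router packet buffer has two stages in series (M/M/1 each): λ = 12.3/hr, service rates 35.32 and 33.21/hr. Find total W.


Each node sees arrival rate λ = 12.3/hr (tandem ⇒ throughput preserved).
W₁ = 1/(μ₁−λ) = 1/(35.32−12.3) = 0.04344 hr
W₂ = 1/(μ₂−λ) = 1/(33.21−12.3) = 0.04782 hr
W_total = W₁ + W₂ = 0.04344 + 0.04782 = 0.09126 hr

Final: 0.09126 hr


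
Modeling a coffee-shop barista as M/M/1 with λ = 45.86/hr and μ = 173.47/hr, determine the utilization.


ρ = λ/μ = 45.86/173.47 = 0.2644

Final: 0.2644


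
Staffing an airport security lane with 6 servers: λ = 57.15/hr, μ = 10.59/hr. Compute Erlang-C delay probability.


a = λ/μ = 5.3966; ρ = a/6 = 0.8994
P₀ = 0.002166 (from M/M/c formula)
C(c,a) = [a^c/(c!(1−ρ))]·P₀ = [24701.40451/(720·0.1006)]·0.002166
= 341.14225·0.002166 = 0.738757

Final: 0.738757


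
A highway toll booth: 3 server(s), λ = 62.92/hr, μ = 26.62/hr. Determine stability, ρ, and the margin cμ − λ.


Total capacity cμ = 3·26.62 = 79.86/hr
ρ = λ/(cμ) = 62.92/79.86 = 0.7879
Stable ⇔ ρ < 1: YES
Spare capacity = cμ − λ = 79.86 − 62.92 = 16.94/hr

Final: ρ = 0.7879; stable; margin = 16.94/hr


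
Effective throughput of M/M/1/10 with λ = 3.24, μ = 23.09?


ρ = 0.1403; P_K = (1−ρ)ρ^10/(1−ρ^11) = 0.000000002544
λ_eff = λ(1 − P_K) = 3.24·(1 − 0.000000002544) = 3.24·1.000000 = 3.2400 /hr

Final: 3.2400 /hr


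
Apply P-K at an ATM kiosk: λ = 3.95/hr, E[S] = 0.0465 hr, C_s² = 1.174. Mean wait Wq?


ρ = λ·E[S] = 3.95·0.0465 = 0.1837
E[S²] = E[S]²(1+C_s²) = 0.0465²·(1+1.174) = 0.004701
Wq = λ·E[S²]/(2(1−ρ)) = 3.95·0.004701/(2·0.8163) = 0.01137 hr

Final: 0.01137 hr


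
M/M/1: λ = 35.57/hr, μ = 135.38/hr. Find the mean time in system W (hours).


W = 1/(μ−λ) = 1/(135.38 − 35.57) = 1/99.81 = 0.01002 hr

Final: 0.01002 hr


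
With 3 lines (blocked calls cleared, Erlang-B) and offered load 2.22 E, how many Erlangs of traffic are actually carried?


B(3,2.22) = 0.242885 (Erlang-B)
Carried load = a(1 − B) = 2.22·(1 − 0.242885) = 2.22·0.757115 = 1.6808 E

Final: 1.6808 Erlangs


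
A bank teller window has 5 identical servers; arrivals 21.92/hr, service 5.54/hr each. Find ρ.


ρ = λ/(cμ) = 21.92/(5·5.54) = 21.92/27.70 = 0.7913

Final: 0.7913


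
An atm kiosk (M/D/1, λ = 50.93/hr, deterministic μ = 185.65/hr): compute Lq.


ρ = 50.93/185.65 = 0.2743
M/D/1: Lq = ρ²/(2(1−ρ)) = 0.07526/(2·0.7257) = 0.05185

Final: 0.05185


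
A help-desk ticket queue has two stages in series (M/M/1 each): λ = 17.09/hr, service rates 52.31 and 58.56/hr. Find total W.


Each node sees arrival rate λ = 17.09/hr (tandem ⇒ throughput preserved).
W₁ = 1/(μ₁−λ) = 1/(52.31−17.09) = 0.02839 hr
W₂ = 1/(μ₂−λ) = 1/(58.56−17.09) = 0.02411 hr
W_total = W₁ + W₂ = 0.02839 + 0.02411 = 0.05251 hr

Final: 0.05251 hr


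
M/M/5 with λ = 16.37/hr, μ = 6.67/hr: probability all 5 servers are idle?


a = λ/μ = 16.37/6.67 = 2.4543; ρ = a/c = 0.4909
Σ_{k=0}^{4} a^k/k! (terms k=0..4) = 1.00000 + 2.45427 + 3.01173 + 2.46387 + 1.51175 = 10.44162
Tail: a^5/(5!(1−ρ)) = 89.04596/(120·0.5091) = 1.45744
P₀ = 1/(10.44162 + 1.45744) = 1/11.89906 = 0.084040

Final: 0.084040


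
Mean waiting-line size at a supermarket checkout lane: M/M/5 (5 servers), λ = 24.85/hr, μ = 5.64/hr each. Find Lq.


a = λ/μ = 4.4060; ρ = a/5 = 0.8812
P₀ = 0.006190
Lq = P₀·a^c·ρ / (c!·(1−ρ)²) = 0.006190·1660.49069·0.8812/(120·0.01411)
= 5.34842

Final: 5.34842


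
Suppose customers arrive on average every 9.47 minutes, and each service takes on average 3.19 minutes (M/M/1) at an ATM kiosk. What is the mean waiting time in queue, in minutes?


λ = 60/9.47 = 6.3358 /hr
μ = 60/3.19 = 18.8088 /hr
ρ = λ/μ = 6.3358/18.8088 = 0.3369
Wq = ρ/(μ−λ) = 0.3369/(18.8088−6.3358) = 0.02701 hr
In minutes: 0.02701·60 = 1.620 min

Final: 1.620 min


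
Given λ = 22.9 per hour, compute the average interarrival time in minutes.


Mean interarrival time = 1/λ = 1/22.9 hour = 0.04367 hour
In minutes: 0.04367 × 60 = 2.6201 min

Final: 2.6201 min


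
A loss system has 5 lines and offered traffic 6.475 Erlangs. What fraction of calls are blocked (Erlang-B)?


B(c,a) = (a^c/c!) / Σ_{k=0}^{c} a^k/k!
a^5/5! = 94.845694
Σ terms (k=0..5): 1.00000 + 6.47500 + 20.96281 + 45.24474 + 73.23992 + 94.84569 = 241.768161
B = 94.845694/241.768161 = 0.392300

Final: 0.392300


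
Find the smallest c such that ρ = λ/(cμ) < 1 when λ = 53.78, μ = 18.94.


Stability requires cμ > λ ⇔ c > λ/μ.
λ/μ = 53.78/18.94 = 2.8395
Minimum integer c = ⌊2.8395⌋ + 1 = 3
Check: 3·18.94 = 56.82 > 53.78, while 2·18.94 = 37.88 ≤ 53.78

Final: 3 servers


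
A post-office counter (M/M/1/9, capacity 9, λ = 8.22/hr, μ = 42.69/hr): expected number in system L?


ρ = 8.22/42.69 = 0.1926
L = ρ[1 − (K+1)ρ^K + Kρ^(K+1)] / [(1−ρ)(1−ρ^(K+1))]
Numerator: 0.1926·(1 − 10·0.0000003638 + 9·0.00000007006) = 0.192550
Denominator: (0.8074)·(1.000000) = 0.807449
L = 0.192550/0.807449 = 0.2385

Final: 0.2385


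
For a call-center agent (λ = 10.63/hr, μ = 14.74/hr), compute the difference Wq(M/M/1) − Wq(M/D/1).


ρ = 10.63/14.74 = 0.7212
Wq(M/M/1) = ρ/(μ−λ) = 0.7212/4.11 = 0.17547 hr
Wq(M/D/1) = ρ/(2(μ−λ)) = 0.08773 hr
Savings = 0.17547 − 0.08773 = 0.08773 hr

Final: 0.08773 hr


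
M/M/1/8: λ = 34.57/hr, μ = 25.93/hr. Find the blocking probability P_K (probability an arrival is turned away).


ρ = λ/μ = 34.57/25.93 = 1.3332
P_K = (1−ρ)ρ^K/(1−ρ^(K+1)) = (-0.3332·9.981019)/(1 − 13.306743)
= -3.325723/-12.306743 = 0.270236

Final: 0.270236


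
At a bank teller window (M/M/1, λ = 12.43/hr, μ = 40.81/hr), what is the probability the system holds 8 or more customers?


ρ = 12.43/40.81 = 0.3046
P(N ≥ n) = ρ^n = 0.3046^8 = 0.00007407

Final: 0.00007407


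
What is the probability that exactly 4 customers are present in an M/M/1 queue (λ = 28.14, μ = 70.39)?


ρ = 28.14/70.39 = 0.3998
P_n = (1−ρ)·ρ^n = (1 − 0.3998)·0.3998^4 = 0.6002·0.025542 = 0.015331

Final: 0.015331


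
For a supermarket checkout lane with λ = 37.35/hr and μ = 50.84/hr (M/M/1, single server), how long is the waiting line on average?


ρ = 37.35/50.84 = 0.7347
Lq = ρ²/(1−ρ) = 0.5397/0.2653 = 2.0341

Final: 2.0341


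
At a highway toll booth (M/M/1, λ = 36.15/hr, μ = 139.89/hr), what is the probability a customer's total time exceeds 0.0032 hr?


W ~ Exponential(μ−λ) for M/M/1.
μ − λ = 139.89 − 36.15 = 103.7400
P(W > t) = e^{−(μ−λ)t} = e^{−0.3320} = 0.717510

Final: 0.717510


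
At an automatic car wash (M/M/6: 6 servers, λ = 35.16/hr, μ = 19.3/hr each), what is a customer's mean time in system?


a = 1.8218; ρ = 0.3036; P₀ = 0.161605
Lq = P₀·a^c·ρ/(c!(1−ρ)²) = 0.005137
Wq = Lq/λ = 0.005137/35.16 = 0.0001461 hr
W = Wq + 1/μ = 0.0001461 + 0.05181 = 0.05196 hr

Final: 0.05196 hr


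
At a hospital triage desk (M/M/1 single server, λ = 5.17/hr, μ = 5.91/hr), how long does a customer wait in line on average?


ρ = 5.17/5.91 = 0.8748
Wq = ρ/(μ−λ) = 0.8748/(5.91 − 5.17) = 0.8748/0.7400 = 1.1821 hr

Final: 1.1821 hr


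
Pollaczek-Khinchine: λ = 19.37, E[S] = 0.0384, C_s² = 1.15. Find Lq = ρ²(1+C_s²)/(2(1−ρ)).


ρ = λ·E[S] = 19.37·0.0384 = 0.7438
Lq = ρ²(1+C_s²)/(2(1−ρ)) = 0.5533·(1+1.15)/(2·0.2562)
= 0.5533·2.1500/0.5124 = 2.32148

Final: 2.32148


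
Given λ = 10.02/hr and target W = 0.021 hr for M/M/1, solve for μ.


W = 1/(μ−λ) ⇒ μ − λ = 1/W = 1/0.021 = 47.6190
μ = λ + 1/W = 10.02 + 47.6190 = 57.6390 per hr

Final: 57.6390 /hr


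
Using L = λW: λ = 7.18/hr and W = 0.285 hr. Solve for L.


L = λW = 7.18·0.285 = 2.0463

Final: 2.0463


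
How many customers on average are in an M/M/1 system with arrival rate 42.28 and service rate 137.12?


ρ = λ/μ = 42.28/137.12 = 0.3083
L = ρ/(1−ρ) = 0.3083/(1 − 0.3083) = 0.3083/0.6917 = 0.4458

Final: 0.4458


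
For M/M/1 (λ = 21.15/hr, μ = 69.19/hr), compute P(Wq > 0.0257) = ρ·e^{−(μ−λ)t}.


ρ = 21.15/69.19 = 0.3057
P(Wq > t) = ρ·e^{−(μ−λ)t} = 0.3057·e^{−1.2346}
= 0.3057·0.290943 = 0.088935

Final: 0.088935


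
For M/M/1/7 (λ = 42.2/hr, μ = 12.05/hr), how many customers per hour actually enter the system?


ρ = 3.5021; P_K = (1−ρ)ρ^7/(1−ρ^8) = 0.714487
λ_eff = λ(1 − P_K) = 42.2·(1 − 0.714487) = 42.2·0.285513 = 12.0487 /hr

Final: 12.0487 /hr


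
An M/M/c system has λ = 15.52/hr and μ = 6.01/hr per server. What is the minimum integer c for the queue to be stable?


Stability requires cμ > λ ⇔ c > λ/μ.
λ/μ = 15.52/6.01 = 2.5824
Minimum integer c = ⌊2.5824⌋ + 1 = 3
Check: 3·6.01 = 18.03 > 15.52, while 2·6.01 = 12.02 ≤ 15.52

Final: 3 servers


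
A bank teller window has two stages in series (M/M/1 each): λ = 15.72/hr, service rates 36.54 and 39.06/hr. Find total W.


Each node sees arrival rate λ = 15.72/hr (tandem ⇒ throughput preserved).
W₁ = 1/(μ₁−λ) = 1/(36.54−15.72) = 0.04803 hr
W₂ = 1/(μ₂−λ) = 1/(39.06−15.72) = 0.04284 hr
W_total = W₁ + W₂ = 0.04803 + 0.04284 = 0.09088 hr

Final: 0.09088 hr


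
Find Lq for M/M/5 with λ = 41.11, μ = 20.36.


a = λ/μ = 2.0192; ρ = a/5 = 0.4038
P₀ = 0.131728
Lq = P₀·a^c·ρ / (c!·(1−ρ)²) = 0.131728·33.56205·0.4038/(120·0.35542)
= 0.04186

Final: 0.04186


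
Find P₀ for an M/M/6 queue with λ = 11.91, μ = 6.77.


a = λ/μ = 11.91/6.77 = 1.7592; ρ = a/c = 0.2932
Σ_{k=0}^{5} a^k/k! (terms k=0..5) = 1.00000 + 1.75923 + 1.54745 + 0.90744 + 0.39910 + 0.14042 = 5.75364
Tail: a^6/(6!(1−ρ)) = 29.64412/(720·0.7068) = 0.05825
P₀ = 1/(5.75364 + 0.05825) = 1/5.81189 = 0.172061

Final: 0.172061


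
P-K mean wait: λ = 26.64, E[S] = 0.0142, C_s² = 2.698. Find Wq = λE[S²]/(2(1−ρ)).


ρ = λ·E[S] = 26.64·0.0142 = 0.3783
E[S²] = E[S]²(1+C_s²) = 0.0142²·(1+2.698) = 0.0007457
Wq = λ·E[S²]/(2(1−ρ)) = 26.64·0.0007457/(2·0.6217) = 0.01598 hr

Final: 0.01598 hr


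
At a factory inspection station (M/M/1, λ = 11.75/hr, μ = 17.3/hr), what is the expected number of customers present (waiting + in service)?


ρ = λ/μ = 11.75/17.3 = 0.6792
L = ρ/(1−ρ) = 0.6792/(1 − 0.6792) = 0.6792/0.3208 = 2.1171

Final: 2.1171


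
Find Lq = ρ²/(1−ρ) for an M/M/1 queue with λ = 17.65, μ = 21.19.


ρ = 17.65/21.19 = 0.8329
Lq = ρ²/(1−ρ) = 0.6938/0.1671 = 4.1529

Final: 4.1529


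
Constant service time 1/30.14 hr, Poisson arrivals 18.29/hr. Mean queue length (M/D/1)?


ρ = 18.29/30.14 = 0.6068
M/D/1: Lq = ρ²/(2(1−ρ)) = 0.3682/(2·0.3932) = 0.46831

Final: 0.46831


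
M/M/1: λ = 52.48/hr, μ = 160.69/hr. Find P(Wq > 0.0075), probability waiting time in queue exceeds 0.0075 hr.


ρ = 52.48/160.69 = 0.3266
P(Wq > t) = ρ·e^{−(μ−λ)t} = 0.3266·e^{−0.8116}
= 0.3266·0.444158 = 0.145058

Final: 0.145058


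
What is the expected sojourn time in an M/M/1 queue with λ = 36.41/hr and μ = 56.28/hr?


W = 1/(μ−λ) = 1/(56.28 − 36.41) = 1/19.87 = 0.05033 hr

Final: 0.05033 hr


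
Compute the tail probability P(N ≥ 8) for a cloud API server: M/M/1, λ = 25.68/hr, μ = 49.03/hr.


ρ = 25.68/49.03 = 0.5238
P(N ≥ n) = ρ^n = 0.5238^8 = 0.005663

Final: 0.005663


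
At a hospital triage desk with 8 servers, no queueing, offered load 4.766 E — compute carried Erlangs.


B(8,4.766) = 0.059418 (Erlang-B)
Carried load = a(1 − B) = 4.766·(1 − 0.059418) = 4.766·0.940582 = 4.4828 E

Final: 4.4828 Erlangs


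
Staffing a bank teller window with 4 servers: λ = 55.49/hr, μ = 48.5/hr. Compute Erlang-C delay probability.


a = λ/μ = 1.1441; ρ = a/4 = 0.2860
P₀ = 0.317637 (from M/M/c formula)
C(c,a) = [a^c/(c!(1−ρ))]·P₀ = [1.71353/(24·0.7140)]·0.317637
= 0.10000·0.317637 = 0.031764

Final: 0.031764


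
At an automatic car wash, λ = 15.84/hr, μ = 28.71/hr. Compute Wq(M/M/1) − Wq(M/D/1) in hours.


ρ = 15.84/28.71 = 0.5517
Wq(M/M/1) = ρ/(μ−λ) = 0.5517/12.87 = 0.04287 hr
Wq(M/D/1) = ρ/(2(μ−λ)) = 0.02143 hr
Savings = 0.04287 − 0.02143 = 0.02143 hr

Final: 0.02143 hr


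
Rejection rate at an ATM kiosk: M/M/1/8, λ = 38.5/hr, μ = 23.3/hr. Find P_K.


ρ = λ/μ = 38.5/23.3 = 1.6524
P_K = (1−ρ)ρ^K/(1−ρ^(K+1)) = (-0.6524·55.569753)/(1 − 91.821266)
= -36.251513/-90.821266 = 0.399152

Final: 0.399152


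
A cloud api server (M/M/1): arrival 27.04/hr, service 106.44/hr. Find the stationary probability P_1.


ρ = 27.04/106.44 = 0.2540
P_n = (1−ρ)·ρ^n = (1 − 0.2540)·0.2540^1 = 0.7460·0.254040 = 0.189504

Final: 0.189504


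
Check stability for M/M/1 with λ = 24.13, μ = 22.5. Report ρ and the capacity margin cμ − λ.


Total capacity cμ = 1·22.5 = 22.50/hr
ρ = λ/(cμ) = 24.13/22.50 = 1.0724
Stable ⇔ ρ < 1: NO
Spare capacity = cμ − λ = 22.50 − 24.13 = -1.63/hr

Final: ρ = 1.0724; unstable; margin = -1.63/hr


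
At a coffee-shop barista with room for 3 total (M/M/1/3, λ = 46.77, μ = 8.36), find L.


ρ = 46.77/8.36 = 5.5945
L = ρ[1 − (K+1)ρ^K + Kρ^(K+1)] / [(1−ρ)(1−ρ^(K+1))]
Numerator: 5.5945·(1 − 4·175.098843 + 3·979.590061) = 12528.177006
Denominator: (-4.5945)·(-978.590061) = 4496.129692
L = 12528.177006/4496.129692 = 2.7864

Final: 2.7864


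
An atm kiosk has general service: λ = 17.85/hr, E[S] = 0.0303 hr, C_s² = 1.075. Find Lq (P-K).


ρ = λ·E[S] = 17.85·0.0303 = 0.5409
Lq = ρ²(1+C_s²)/(2(1−ρ)) = 0.2925·(1+1.075)/(2·0.4591)
= 0.2925·2.0750/0.9183 = 0.66100

Final: 0.66100


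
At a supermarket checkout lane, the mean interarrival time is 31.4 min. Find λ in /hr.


λ = 1/(interarrival time) in consistent units.
1 hour = 60 min, so λ = 60/31.4 = 1.9108 per hour

Final: 1.9108 /hr


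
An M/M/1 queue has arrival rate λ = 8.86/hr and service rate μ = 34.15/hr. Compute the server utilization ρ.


ρ = λ/μ = 8.86/34.15 = 0.2594

Final: 0.2594


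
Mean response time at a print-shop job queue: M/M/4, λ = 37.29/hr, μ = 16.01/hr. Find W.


a = 2.3292; ρ = 0.5823; P₀ = 0.090225
Lq = P₀·a^c·ρ/(c!(1−ρ)²) = 0.36925
Wq = Lq/λ = 0.36925/37.29 = 0.009902 hr
W = Wq + 1/μ = 0.009902 + 0.06246 = 0.07236 hr

Final: 0.07236 hr


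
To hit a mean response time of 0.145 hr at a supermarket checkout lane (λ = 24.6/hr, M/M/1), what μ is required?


W = 1/(μ−λ) ⇒ μ − λ = 1/W = 1/0.145 = 6.8966
μ = λ + 1/W = 24.6 + 6.8966 = 31.4966 per hr

Final: 31.4966 /hr


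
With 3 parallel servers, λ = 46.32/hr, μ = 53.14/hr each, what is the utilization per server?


ρ = λ/(cμ) = 46.32/(3·53.14) = 46.32/159.42 = 0.2906

Final: 0.2906


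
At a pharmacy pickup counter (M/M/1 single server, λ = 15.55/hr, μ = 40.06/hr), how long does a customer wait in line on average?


ρ = 15.55/40.06 = 0.3882
Wq = ρ/(μ−λ) = 0.3882/(40.06 − 15.55) = 0.3882/24.51 = 0.01584 hr

Final: 0.01584 hr


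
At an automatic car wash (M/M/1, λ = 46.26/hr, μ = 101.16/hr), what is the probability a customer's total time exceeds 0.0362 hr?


W ~ Exponential(μ−λ) for M/M/1.
μ − λ = 101.16 − 46.26 = 54.9000
P(W > t) = e^{−(μ−λ)t} = e^{−1.9874} = 0.137054

Final: 0.137054


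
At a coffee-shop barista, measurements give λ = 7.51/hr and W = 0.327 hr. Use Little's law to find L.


L = λW = 7.51·0.327 = 2.4558

Final: 2.4558


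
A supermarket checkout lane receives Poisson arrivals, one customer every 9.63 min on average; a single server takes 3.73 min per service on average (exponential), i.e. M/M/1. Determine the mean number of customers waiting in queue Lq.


λ = 60/9.63 = 6.2305 /hr
μ = 60/3.73 = 16.0858 /hr
ρ = λ/μ = 6.2305/16.0858 = 0.3873
Lq = ρ²/(1−ρ) = 0.1500/0.6127 = 0.2449

Final: 0.2449


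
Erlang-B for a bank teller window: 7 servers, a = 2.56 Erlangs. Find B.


B(c,a) = (a^c/c!) / Σ_{k=0}^{c} a^k/k!
a^7/7! = 0.142971
Σ terms (k=0..7): 1.00000 + 2.56000 + 3.27680 + 2.79620 + 1.78957 + 0.91626 + 0.39094 + 0.14297 = 12.872741
B = 0.142971/12.872741 = 0.011107

Final: 0.011107


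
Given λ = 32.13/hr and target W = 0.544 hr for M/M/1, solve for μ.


W = 1/(μ−λ) ⇒ μ − λ = 1/W = 1/0.544 = 1.8382
μ = λ + 1/W = 32.13 + 1.8382 = 33.9682 per hr

Final: 33.9682 /hr


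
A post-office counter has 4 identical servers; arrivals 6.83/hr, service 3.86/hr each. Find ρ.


ρ = λ/(cμ) = 6.83/(4·3.86) = 6.83/15.44 = 0.4424

Final: 0.4424


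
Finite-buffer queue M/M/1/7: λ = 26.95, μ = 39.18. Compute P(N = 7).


ρ = λ/μ = 26.95/39.18 = 0.6879
P_K = (1−ρ)ρ^K/(1−ρ^(K+1)) = (0.3121·0.072855)/(1 − 0.050113)
= 0.022742/0.949887 = 0.023941

Final: 0.023941


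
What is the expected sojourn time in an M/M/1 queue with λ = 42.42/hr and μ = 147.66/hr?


W = 1/(μ−λ) = 1/(147.66 − 42.42) = 1/105.24 = 0.009502 hr

Final: 0.009502 hr


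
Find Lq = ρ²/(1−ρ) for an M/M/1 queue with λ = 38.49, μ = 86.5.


ρ = 38.49/86.5 = 0.4450
Lq = ρ²/(1−ρ) = 0.1980/0.5550 = 0.3567

Final: 0.3567


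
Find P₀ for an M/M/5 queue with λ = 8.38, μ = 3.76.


a = λ/μ = 8.38/3.76 = 2.2287; ρ = a/c = 0.4457
Σ_{k=0}^{4} a^k/k! (terms k=0..4) = 1.00000 + 2.22872 + 2.48360 + 1.84509 + 1.02805 = 8.58546
Tail: a^5/(5!(1−ρ)) = 54.98964/(120·0.5543) = 0.82678
P₀ = 1/(8.58546 + 0.82678) = 1/9.41224 = 0.106245

Final: 0.106245


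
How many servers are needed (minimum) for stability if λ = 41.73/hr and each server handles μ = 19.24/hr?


Stability requires cμ > λ ⇔ c > λ/μ.
λ/μ = 41.73/19.24 = 2.1689
Minimum integer c = ⌊2.1689⌋ + 1 = 3
Check: 3·19.24 = 57.72 > 41.73, while 2·19.24 = 38.48 ≤ 41.73

Final: 3 servers


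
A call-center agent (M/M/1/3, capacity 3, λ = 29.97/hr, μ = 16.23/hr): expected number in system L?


ρ = 29.97/16.23 = 1.8466
L = ρ[1 − (K+1)ρ^K + Kρ^(K+1)] / [(1−ρ)(1−ρ^(K+1))]
Numerator: 1.8466·(1 − 4·6.296579 + 3·11.627140) = 19.749367
Denominator: (-0.8466)·(-10.627140) = 8.996728
L = 19.749367/8.996728 = 2.1952

Final: 2.1952


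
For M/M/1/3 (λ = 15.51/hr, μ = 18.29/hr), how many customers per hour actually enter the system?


ρ = 0.8480; P_K = (1−ρ)ρ^3/(1−ρ^4) = 0.191950
λ_eff = λ(1 − P_K) = 15.51·(1 − 0.191950) = 15.51·0.808050 = 12.5329 /hr

Final: 12.5329 /hr


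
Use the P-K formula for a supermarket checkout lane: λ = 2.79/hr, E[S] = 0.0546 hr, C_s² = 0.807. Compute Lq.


ρ = λ·E[S] = 2.79·0.0546 = 0.1523
Lq = ρ²(1+C_s²)/(2(1−ρ)) = 0.02321·(1+0.807)/(2·0.8477)
= 0.02321·1.8070/1.6953 = 0.02473

Final: 0.02473


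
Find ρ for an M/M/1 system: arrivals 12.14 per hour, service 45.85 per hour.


ρ = λ/μ = 12.14/45.85 = 0.2648

Final: 0.2648


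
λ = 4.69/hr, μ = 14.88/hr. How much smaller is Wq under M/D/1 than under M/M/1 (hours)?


ρ = 4.69/14.88 = 0.3152
Wq(M/M/1) = ρ/(μ−λ) = 0.3152/10.19 = 0.03093 hr
Wq(M/D/1) = ρ/(2(μ−λ)) = 0.01547 hr
Savings = 0.03093 − 0.01547 = 0.01547 hr

Final: 0.01547 hr


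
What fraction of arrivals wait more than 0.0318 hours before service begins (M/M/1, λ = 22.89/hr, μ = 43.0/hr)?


ρ = 22.89/43.0 = 0.5323
P(Wq > t) = ρ·e^{−(μ−λ)t} = 0.5323·e^{−0.6395}
= 0.5323·0.527557 = 0.280832

Final: 0.280832


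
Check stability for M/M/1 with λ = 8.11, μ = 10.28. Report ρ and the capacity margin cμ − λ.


Total capacity cμ = 1·10.28 = 10.28/hr
ρ = λ/(cμ) = 8.11/10.28 = 0.7889
Stable ⇔ ρ < 1: YES
Spare capacity = cμ − λ = 10.28 − 8.11 = 2.17/hr

Final: ρ = 0.7889; stable; margin = 2.17/hr


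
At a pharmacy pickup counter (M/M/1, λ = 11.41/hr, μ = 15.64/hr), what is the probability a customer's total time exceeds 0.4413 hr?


W ~ Exponential(μ−λ) for M/M/1.
μ − λ = 15.64 − 11.41 = 4.2300
P(W > t) = e^{−(μ−λ)t} = e^{−1.8667} = 0.154633

Final: 0.154633


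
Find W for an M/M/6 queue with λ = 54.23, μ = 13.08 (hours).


a = 4.1460; ρ = 0.6910; P₀ = 0.014091
Lq = P₀·a^c·ρ/(c!(1−ρ)²) = 0.71939
Wq = Lq/λ = 0.71939/54.23 = 0.01327 hr
W = Wq + 1/μ = 0.01327 + 0.07645 = 0.08972 hr

Final: 0.08972 hr


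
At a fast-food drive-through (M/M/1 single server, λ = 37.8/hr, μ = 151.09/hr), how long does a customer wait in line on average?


ρ = 37.8/151.09 = 0.2502
Wq = ρ/(μ−λ) = 0.2502/(151.09 − 37.8) = 0.2502/113.29 = 0.002208 hr

Final: 0.002208 hr


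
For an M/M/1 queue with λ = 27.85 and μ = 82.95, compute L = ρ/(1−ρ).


ρ = λ/μ = 27.85/82.95 = 0.3357
L = ρ/(1−ρ) = 0.3357/(1 − 0.3357) = 0.3357/0.6643 = 0.5054

Final: 0.5054


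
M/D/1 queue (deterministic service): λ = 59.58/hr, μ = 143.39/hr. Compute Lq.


ρ = 59.58/143.39 = 0.4155
M/D/1: Lq = ρ²/(2(1−ρ)) = 0.1726/(2·0.5845) = 0.14769

Final: 0.14769


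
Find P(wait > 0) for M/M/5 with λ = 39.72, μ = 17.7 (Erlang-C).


a = λ/μ = 2.2441; ρ = a/5 = 0.4488
P₀ = 0.104575 (from M/M/c formula)
C(c,a) = [a^c/(c!(1−ρ))]·P₀ = [56.90886/(120·0.5512)]·0.104575
= 0.86040·0.104575 = 0.089976

Final: 0.089976


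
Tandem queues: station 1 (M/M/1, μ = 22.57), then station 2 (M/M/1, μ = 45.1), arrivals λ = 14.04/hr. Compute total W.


Each node sees arrival rate λ = 14.04/hr (tandem ⇒ throughput preserved).
W₁ = 1/(μ₁−λ) = 1/(22.57−14.04) = 0.11723 hr
W₂ = 1/(μ₂−λ) = 1/(45.1−14.04) = 0.03220 hr
W_total = W₁ + W₂ = 0.11723 + 0.03220 = 0.14943 hr

Final: 0.14943 hr


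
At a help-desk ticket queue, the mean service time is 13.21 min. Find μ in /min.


μ = 1/(service time) in consistent units.
1 minute = 1 min, so μ = 1/13.21 = 0.07570 per minute

Final: 0.07570 /min


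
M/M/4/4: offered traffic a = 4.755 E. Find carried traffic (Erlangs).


B(4,4.755) = 0.378481 (Erlang-B)
Carried load = a(1 − B) = 4.755·(1 − 0.378481) = 4.755·0.621519 = 2.9553 E

Final: 2.9553 Erlangs


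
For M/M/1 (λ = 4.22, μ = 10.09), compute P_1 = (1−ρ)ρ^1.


ρ = 4.22/10.09 = 0.4182
P_n = (1−ρ)·ρ^n = (1 − 0.4182)·0.4182^1 = 0.5818·0.418236 = 0.243315

Final: 0.243315


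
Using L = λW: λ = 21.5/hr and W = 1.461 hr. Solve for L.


L = λW = 21.5·1.461 = 31.4115

Final: 31.4115


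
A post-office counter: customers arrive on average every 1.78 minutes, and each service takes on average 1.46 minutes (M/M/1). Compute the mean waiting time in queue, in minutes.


λ = 60/1.78 = 33.7079 /hr
μ = 60/1.46 = 41.0959 /hr
ρ = λ/μ = 33.7079/41.0959 = 0.8202
Wq = ρ/(μ−λ) = 0.8202/(41.0959−33.7079) = 0.11102 hr
In minutes: 0.11102·60 = 6.661 min

Final: 6.661 min


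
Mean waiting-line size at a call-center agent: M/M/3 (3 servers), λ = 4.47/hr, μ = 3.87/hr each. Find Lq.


a = λ/μ = 1.1550; ρ = a/3 = 0.3850
P₀ = 0.308670
Lq = P₀·a^c·ρ / (c!·(1−ρ)²) = 0.308670·1.54095·0.3850/(6·0.37821)
= 0.08070

Final: 0.08070


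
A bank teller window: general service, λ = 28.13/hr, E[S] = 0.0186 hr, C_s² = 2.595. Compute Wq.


ρ = λ·E[S] = 28.13·0.0186 = 0.5232
E[S²] = E[S]²(1+C_s²) = 0.0186²·(1+2.595) = 0.001244
Wq = λ·E[S²]/(2(1−ρ)) = 28.13·0.001244/(2·0.4768) = 0.03669 hr

Final: 0.03669 hr


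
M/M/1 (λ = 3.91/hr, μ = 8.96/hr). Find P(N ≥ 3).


ρ = 3.91/8.96 = 0.4364
P(N ≥ n) = ρ^n = 0.4364^3 = 0.083101

Final: 0.083101


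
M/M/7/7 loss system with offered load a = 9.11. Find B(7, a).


B(c,a) = (a^c/c!) / Σ_{k=0}^{c} a^k/k!
a^7/7! = 1033.232605
Σ terms (k=0..7): 1.00000 + 9.11000 + 41.49605 + 126.00967 + 286.98703 + 522.89036 + 793.92187 + 1033.23260 = 2814.647588
B = 1033.232605/2814.647588 = 0.367091

Final: 0.367091


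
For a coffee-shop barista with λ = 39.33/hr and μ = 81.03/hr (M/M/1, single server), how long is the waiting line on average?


ρ = 39.33/81.03 = 0.4854
Lq = ρ²/(1−ρ) = 0.2356/0.5146 = 0.4578

Final: 0.4578


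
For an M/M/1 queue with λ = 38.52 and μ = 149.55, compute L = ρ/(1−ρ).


ρ = λ/μ = 38.52/149.55 = 0.2576
L = ρ/(1−ρ) = 0.2576/(1 − 0.2576) = 0.2576/0.7424 = 0.3469

Final: 0.3469


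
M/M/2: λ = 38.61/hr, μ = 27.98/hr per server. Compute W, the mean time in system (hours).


a = 1.3799; ρ = 0.6900; P₀ = 0.183462
Lq = P₀·a^c·ρ/(c!(1−ρ)²) = 1.25372
Wq = Lq/λ = 1.25372/38.61 = 0.03247 hr
W = Wq + 1/μ = 0.03247 + 0.03574 = 0.06821 hr

Final: 0.06821 hr


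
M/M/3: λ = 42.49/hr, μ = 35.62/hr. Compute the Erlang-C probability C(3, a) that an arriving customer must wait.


a = λ/μ = 1.1929; ρ = a/3 = 0.3976
P₀ = 0.296387 (from M/M/c formula)
C(c,a) = [a^c/(c!(1−ρ))]·P₀ = [1.69738/(6·0.6024)]·0.296387
= 0.46963·0.296387 = 0.139193

Final: 0.139193


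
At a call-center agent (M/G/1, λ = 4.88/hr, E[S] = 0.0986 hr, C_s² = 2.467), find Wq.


ρ = λ·E[S] = 4.88·0.0986 = 0.4812
E[S²] = E[S]²(1+C_s²) = 0.0986²·(1+2.467) = 0.033706
Wq = λ·E[S²]/(2(1−ρ)) = 4.88·0.033706/(2·0.5188) = 0.15852 hr

Final: 0.15852 hr


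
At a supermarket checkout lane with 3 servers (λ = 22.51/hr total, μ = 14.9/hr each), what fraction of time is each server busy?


ρ = λ/(cμ) = 22.51/(3·14.9) = 22.51/44.70 = 0.5036

Final: 0.5036


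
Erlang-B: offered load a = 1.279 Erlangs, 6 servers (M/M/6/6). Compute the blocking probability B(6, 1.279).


B(c,a) = (a^c/c!) / Σ_{k=0}^{c} a^k/k!
a^6/6! = 0.006080
Σ terms (k=0..6): 1.00000 + 1.27900 + 0.81792 + 0.34871 + 0.11150 + 0.02852 + 0.006080 = 3.591728
B = 0.006080/3.591728 = 0.001693

Final: 0.001693


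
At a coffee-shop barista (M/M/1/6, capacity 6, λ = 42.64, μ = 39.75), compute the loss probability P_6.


ρ = λ/μ = 42.64/39.75 = 1.0727
P_K = (1−ρ)ρ^K/(1−ρ^(K+1)) = (-0.07270·1.523633)/(1 − 1.634408)
= -0.110775/-0.634408 = 0.174611

Final: 0.174611


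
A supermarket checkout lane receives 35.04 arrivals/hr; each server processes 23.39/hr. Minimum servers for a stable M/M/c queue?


Stability requires cμ > λ ⇔ c > λ/μ.
λ/μ = 35.04/23.39 = 1.4981
Minimum integer c = ⌊1.4981⌋ + 1 = 2
Check: 2·23.39 = 46.78 > 35.04, while 1·23.39 = 23.39 ≤ 35.04

Final: 2 servers


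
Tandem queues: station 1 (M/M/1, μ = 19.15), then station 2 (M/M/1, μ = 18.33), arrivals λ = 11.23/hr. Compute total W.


Each node sees arrival rate λ = 11.23/hr (tandem ⇒ throughput preserved).
W₁ = 1/(μ₁−λ) = 1/(19.15−11.23) = 0.12626 hr
W₂ = 1/(μ₂−λ) = 1/(18.33−11.23) = 0.14085 hr
W_total = W₁ + W₂ = 0.12626 + 0.14085 = 0.26711 hr

Final: 0.26711 hr


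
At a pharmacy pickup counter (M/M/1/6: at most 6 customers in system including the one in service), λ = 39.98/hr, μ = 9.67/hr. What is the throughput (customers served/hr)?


ρ = 4.1344; P_K = (1−ρ)ρ^6/(1−ρ^7) = 0.758166
λ_eff = λ(1 − P_K) = 39.98·(1 − 0.758166) = 39.98·0.241834 = 9.6685 /hr

Final: 9.6685 /hr


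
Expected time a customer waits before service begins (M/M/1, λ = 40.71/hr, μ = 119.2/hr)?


ρ = 40.71/119.2 = 0.3415
Wq = ρ/(μ−λ) = 0.3415/(119.2 − 40.71) = 0.3415/78.49 = 0.004351 hr

Final: 0.004351 hr


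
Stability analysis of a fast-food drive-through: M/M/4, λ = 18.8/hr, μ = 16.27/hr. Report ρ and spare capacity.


Total capacity cμ = 4·16.27 = 65.08/hr
ρ = λ/(cμ) = 18.8/65.08 = 0.2889
Stable ⇔ ρ < 1: YES
Spare capacity = cμ − λ = 65.08 − 18.8 = 46.28/hr

Final: ρ = 0.2889; stable; margin = 46.28/hr


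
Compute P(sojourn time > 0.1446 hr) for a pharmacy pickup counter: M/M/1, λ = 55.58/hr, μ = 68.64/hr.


W ~ Exponential(μ−λ) for M/M/1.
μ − λ = 68.64 − 55.58 = 13.0600
P(W > t) = e^{−(μ−λ)t} = e^{−1.8885} = 0.151302

Final: 0.151302


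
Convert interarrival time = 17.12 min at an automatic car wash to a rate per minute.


λ = 1/(interarrival time) in consistent units.
1 minute = 1 min, so λ = 1/17.12 = 0.05841 per minute

Final: 0.05841 /min


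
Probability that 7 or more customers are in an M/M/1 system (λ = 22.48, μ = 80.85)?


ρ = 22.48/80.85 = 0.2780
P(N ≥ n) = ρ^n = 0.2780^7 = 0.0001285

Final: 0.0001285


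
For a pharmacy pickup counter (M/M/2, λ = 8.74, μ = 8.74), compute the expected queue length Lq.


a = λ/μ = 1.0000; ρ = a/2 = 0.5000
P₀ = 0.333333
Lq = P₀·a^c·ρ / (c!·(1−ρ)²) = 0.333333·1.00000·0.5000/(2·0.25000)
= 0.33333

Final: 0.33333


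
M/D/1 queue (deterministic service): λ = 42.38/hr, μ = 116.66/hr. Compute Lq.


ρ = 42.38/116.66 = 0.3633
M/D/1: Lq = ρ²/(2(1−ρ)) = 0.1320/(2·0.6367) = 0.10363

Final: 0.10363


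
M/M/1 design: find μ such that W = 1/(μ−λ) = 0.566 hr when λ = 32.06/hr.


W = 1/(μ−λ) ⇒ μ − λ = 1/W = 1/0.566 = 1.7668
μ = λ + 1/W = 32.06 + 1.7668 = 33.8268 per hr

Final: 33.8268 /hr


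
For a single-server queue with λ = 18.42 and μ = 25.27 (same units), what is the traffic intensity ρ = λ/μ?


ρ = λ/μ = 18.42/25.27 = 0.7289

Final: 0.7289


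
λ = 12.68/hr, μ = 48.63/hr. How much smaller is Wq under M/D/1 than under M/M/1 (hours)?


ρ = 12.68/48.63 = 0.2607
Wq(M/M/1) = ρ/(μ−λ) = 0.2607/35.95 = 0.007253 hr
Wq(M/D/1) = ρ/(2(μ−λ)) = 0.003626 hr
Savings = 0.007253 − 0.003626 = 0.003626 hr

Final: 0.003626 hr


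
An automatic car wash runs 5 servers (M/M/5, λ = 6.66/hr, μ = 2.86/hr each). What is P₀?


a = λ/μ = 6.66/2.86 = 2.3287; ρ = a/c = 0.4657
Σ_{k=0}^{4} a^k/k! (terms k=0..4) = 1.00000 + 2.32867 + 2.71136 + 2.10462 + 1.22524 = 9.36989
Tail: a^5/(5!(1−ρ)) = 68.47641/(120·0.5343) = 1.06808
P₀ = 1/(9.36989 + 1.06808) = 1/10.43796 = 0.095804

Final: 0.095804


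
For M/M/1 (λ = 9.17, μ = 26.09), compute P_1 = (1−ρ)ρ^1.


ρ = 9.17/26.09 = 0.3515
P_n = (1−ρ)·ρ^n = (1 − 0.3515)·0.3515^1 = 0.6485·0.351476 = 0.227941

Final: 0.227941


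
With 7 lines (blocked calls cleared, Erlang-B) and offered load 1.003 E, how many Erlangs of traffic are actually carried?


B(7,1.003) = 0.00007432 (Erlang-B)
Carried load = a(1 − B) = 1.003·(1 − 0.00007432) = 1.003·0.999926 = 1.0029 E

Final: 1.0029 Erlangs


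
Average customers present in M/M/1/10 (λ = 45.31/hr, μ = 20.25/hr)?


ρ = 45.31/20.25 = 2.2375
L = ρ[1 − (K+1)ρ^K + Kρ^(K+1)] / [(1−ρ)(1−ρ^(K+1))]
Numerator: 2.2375·(1 − 11·3145.504757 + 10·7038.163977) = 80063.525040
Denominator: (-1.2375)·(-7037.163977) = 8708.707618
L = 80063.525040/8708.707618 = 9.1935

Final: 9.1935


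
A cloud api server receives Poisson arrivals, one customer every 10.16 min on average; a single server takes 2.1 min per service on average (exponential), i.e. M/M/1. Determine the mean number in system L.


λ = 60/10.16 = 5.9055 /hr
μ = 60/2.1 = 28.5714 /hr
ρ = λ/μ = 5.9055/28.5714 = 0.2067
L = ρ/(1−ρ) = 0.2067/0.7933 = 0.2605

Final: 0.2605


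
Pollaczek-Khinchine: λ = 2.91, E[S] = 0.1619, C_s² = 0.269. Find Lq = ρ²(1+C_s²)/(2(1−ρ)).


ρ = λ·E[S] = 2.91·0.1619 = 0.4711
Lq = ρ²(1+C_s²)/(2(1−ρ)) = 0.2220·(1+0.269)/(2·0.5289)
= 0.2220·1.2690/1.0577 = 0.26629

Final: 0.26629


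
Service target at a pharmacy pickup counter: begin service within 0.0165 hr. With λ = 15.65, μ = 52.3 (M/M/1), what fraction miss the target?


ρ = 15.65/52.3 = 0.2992
P(Wq > t) = ρ·e^{−(μ−λ)t} = 0.2992·e^{−0.6047}
= 0.2992·0.546225 = 0.163450

Final: 0.163450


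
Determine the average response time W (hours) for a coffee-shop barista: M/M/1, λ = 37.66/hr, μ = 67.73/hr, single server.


W = 1/(μ−λ) = 1/(67.73 − 37.66) = 1/30.07 = 0.03326 hr

Final: 0.03326 hr


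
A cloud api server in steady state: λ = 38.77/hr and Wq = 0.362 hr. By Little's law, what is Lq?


Lq = λWq = 38.77·0.362 = 14.0347

Final: 14.0347


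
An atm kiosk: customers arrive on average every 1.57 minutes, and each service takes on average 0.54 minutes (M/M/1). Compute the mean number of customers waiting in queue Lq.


λ = 60/1.57 = 38.2166 /hr
μ = 60/0.54 = 111.1111 /hr
ρ = λ/μ = 38.2166/111.1111 = 0.3439
Lq = ρ²/(1−ρ) = 0.1183/0.6561 = 0.1803

Final: 0.1803


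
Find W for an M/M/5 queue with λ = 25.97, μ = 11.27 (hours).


a = 2.3043; ρ = 0.4609; P₀ = 0.098252
Lq = P₀·a^c·ρ/(c!(1−ρ)²) = 0.08435
Wq = Lq/λ = 0.08435/25.97 = 0.003248 hr
W = Wq + 1/μ = 0.003248 + 0.08873 = 0.09198 hr

Final: 0.09198 hr


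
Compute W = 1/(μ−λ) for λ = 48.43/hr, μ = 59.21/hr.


W = 1/(μ−λ) = 1/(59.21 − 48.43) = 1/10.78 = 0.09276 hr

Final: 0.09276 hr


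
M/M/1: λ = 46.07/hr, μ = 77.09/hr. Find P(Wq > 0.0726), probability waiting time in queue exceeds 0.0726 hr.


ρ = 46.07/77.09 = 0.5976
P(Wq > t) = ρ·e^{−(μ−λ)t} = 0.5976·e^{−2.2521}
= 0.5976·0.105183 = 0.062859

Final: 0.062859


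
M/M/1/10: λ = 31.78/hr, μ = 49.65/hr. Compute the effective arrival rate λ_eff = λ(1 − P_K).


ρ = 0.6401; P_K = (1−ρ)ρ^10/(1−ρ^11) = 0.004186
λ_eff = λ(1 − P_K) = 31.78·(1 − 0.004186) = 31.78·0.995814 = 31.6470 /hr

Final: 31.6470 /hr


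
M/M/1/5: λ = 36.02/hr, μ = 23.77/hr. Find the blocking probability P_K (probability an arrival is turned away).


ρ = λ/μ = 36.02/23.77 = 1.5154
P_K = (1−ρ)ρ^K/(1−ρ^(K+1)) = (-0.5154·7.990476)/(1 − 12.108411)
= -4.117936/-11.108411 = 0.370704

Final: 0.370704


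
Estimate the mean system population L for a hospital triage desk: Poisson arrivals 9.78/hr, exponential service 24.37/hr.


ρ = λ/μ = 9.78/24.37 = 0.4013
L = ρ/(1−ρ) = 0.4013/(1 − 0.4013) = 0.4013/0.5987 = 0.6703

Final: 0.6703


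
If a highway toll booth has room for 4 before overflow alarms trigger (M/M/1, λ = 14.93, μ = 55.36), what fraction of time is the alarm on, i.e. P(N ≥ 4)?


ρ = 14.93/55.36 = 0.2697
P(N ≥ n) = ρ^n = 0.2697^4 = 0.005290

Final: 0.005290


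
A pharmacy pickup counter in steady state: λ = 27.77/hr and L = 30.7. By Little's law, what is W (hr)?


W = L/λ = 30.7/27.77 = 1.1055 hr

Final: 1.1055 hr


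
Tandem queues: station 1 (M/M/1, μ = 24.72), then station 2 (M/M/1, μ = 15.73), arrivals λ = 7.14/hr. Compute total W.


Each node sees arrival rate λ = 7.14/hr (tandem ⇒ throughput preserved).
W₁ = 1/(μ₁−λ) = 1/(24.72−7.14) = 0.05688 hr
W₂ = 1/(μ₂−λ) = 1/(15.73−7.14) = 0.11641 hr
W_total = W₁ + W₂ = 0.05688 + 0.11641 = 0.17330 hr

Final: 0.17330 hr


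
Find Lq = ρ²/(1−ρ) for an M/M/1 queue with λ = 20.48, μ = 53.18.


ρ = 20.48/53.18 = 0.3851
Lq = ρ²/(1−ρ) = 0.1483/0.6149 = 0.2412

Final: 0.2412


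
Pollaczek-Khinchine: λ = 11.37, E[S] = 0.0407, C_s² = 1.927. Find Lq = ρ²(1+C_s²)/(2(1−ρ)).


ρ = λ·E[S] = 11.37·0.0407 = 0.4628
Lq = ρ²(1+C_s²)/(2(1−ρ)) = 0.2141·(1+1.927)/(2·0.5372)
= 0.2141·2.9270/1.0745 = 0.58336

Final: 0.58336


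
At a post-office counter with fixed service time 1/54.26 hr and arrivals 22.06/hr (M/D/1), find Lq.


ρ = 22.06/54.26 = 0.4066
M/D/1: Lq = ρ²/(2(1−ρ)) = 0.1653/(2·0.5934) = 0.13927

Final: 0.13927


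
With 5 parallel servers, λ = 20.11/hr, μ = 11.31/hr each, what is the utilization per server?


ρ = λ/(cμ) = 20.11/(5·11.31) = 20.11/56.55 = 0.3556

Final: 0.3556


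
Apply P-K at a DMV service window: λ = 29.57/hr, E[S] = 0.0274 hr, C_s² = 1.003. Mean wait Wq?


ρ = λ·E[S] = 29.57·0.0274 = 0.8102
E[S²] = E[S]²(1+C_s²) = 0.0274²·(1+1.003) = 0.001504
Wq = λ·E[S²]/(2(1−ρ)) = 29.57·0.001504/(2·0.1898) = 0.11715 hr

Final: 0.11715 hr


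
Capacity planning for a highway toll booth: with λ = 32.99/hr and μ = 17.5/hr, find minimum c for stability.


Stability requires cμ > λ ⇔ c > λ/μ.
λ/μ = 32.99/17.5 = 1.8851
Minimum integer c = ⌊1.8851⌋ + 1 = 2
Check: 2·17.5 = 35.00 > 32.99, while 1·17.5 = 17.50 ≤ 32.99

Final: 2 servers


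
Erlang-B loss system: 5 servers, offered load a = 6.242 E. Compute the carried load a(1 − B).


B(5,6.242) = 0.376967 (Erlang-B)
Carried load = a(1 − B) = 6.242·(1 − 0.376967) = 6.242·0.623033 = 3.8890 E

Final: 3.8890 Erlangs


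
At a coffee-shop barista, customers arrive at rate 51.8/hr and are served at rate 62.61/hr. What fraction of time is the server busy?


ρ = λ/μ = 51.8/62.61 = 0.8273

Final: 0.8273


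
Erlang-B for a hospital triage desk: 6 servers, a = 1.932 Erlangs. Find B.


B(c,a) = (a^c/c!) / Σ_{k=0}^{c} a^k/k!
a^6/6! = 0.072229
Σ terms (k=0..6): 1.00000 + 1.93200 + 1.86631 + 1.20190 + 0.58052 + 0.22431 + 0.07223 = 6.877279
B = 0.072229/6.877279 = 0.010503

Final: 0.010503
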